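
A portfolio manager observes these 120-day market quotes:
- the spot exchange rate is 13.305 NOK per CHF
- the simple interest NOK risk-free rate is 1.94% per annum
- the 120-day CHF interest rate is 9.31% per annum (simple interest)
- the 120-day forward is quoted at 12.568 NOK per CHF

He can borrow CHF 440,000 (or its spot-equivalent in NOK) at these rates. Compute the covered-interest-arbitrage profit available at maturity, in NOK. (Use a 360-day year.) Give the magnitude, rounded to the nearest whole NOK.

T = 120/360 years.
Route A — deposit CHF, sell forward: 440,000 × 1.031033333 × 12.568 = NOK 5,701,531.85.
Route B — convert at spot, deposit NOK: 440,000 × 13.305 × 1.006466667 = NOK 5,892,057.16.
The quoted forward undervalues CHF, so borrow CHF, convert to NOK at spot, deposit the NOK at 1.94%, and buy CHF forward at 12.568 to cover the loan.
Profit = 5,892,057.16 − 5,701,531.85 = NOK 190,525.

NOK 190,525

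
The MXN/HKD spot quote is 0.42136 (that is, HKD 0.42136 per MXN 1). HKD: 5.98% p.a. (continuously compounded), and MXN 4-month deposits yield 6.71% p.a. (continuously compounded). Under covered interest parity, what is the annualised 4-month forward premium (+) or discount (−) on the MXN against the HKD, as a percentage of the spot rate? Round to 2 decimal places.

T = 4/12 years.
F = S · g_HKD/g_MXN = 0.42136 × 1.0201333/1.0226187 = 0.42033592.
Annualised premium = (F − S)/S × (1/T) = (0.42033592 − 0.42136)/0.42136 ÷ (4/12) = -0.73%.

-0.73%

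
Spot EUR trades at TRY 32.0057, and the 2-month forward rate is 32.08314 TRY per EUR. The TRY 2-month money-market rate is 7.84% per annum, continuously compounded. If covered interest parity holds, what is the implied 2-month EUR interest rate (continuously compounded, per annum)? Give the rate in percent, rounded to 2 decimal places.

T = 2/12 years.
F/S = 32.08314/32.0057 = 1.0024196 = (growth of TRY) / (growth of EUR).
The TRY side grows by e^(0.0784×2/12) = 1.0131524.
So the EUR growth factor = 1.0107069.
Take logs: ln 1.0107069 / (2/12) = 0.063900, so 6.39%.

6.39%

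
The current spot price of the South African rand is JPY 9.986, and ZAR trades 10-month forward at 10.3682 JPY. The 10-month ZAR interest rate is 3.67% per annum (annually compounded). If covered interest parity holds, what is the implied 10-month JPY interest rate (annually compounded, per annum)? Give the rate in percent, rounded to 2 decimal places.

T = 10/12 years.
By CIP, F/S equals the JPY-to-ZAR growth ratio: 10.3682/9.986 = 1.0382736.
The ZAR side grows by (1 + 0.0367)^(10/12) = 1.0304911.
Hence g_JPY = 1.0699317.
r = 1.0699317^(12/10) − 1 = 0.084494 → 8.45%.

8.45%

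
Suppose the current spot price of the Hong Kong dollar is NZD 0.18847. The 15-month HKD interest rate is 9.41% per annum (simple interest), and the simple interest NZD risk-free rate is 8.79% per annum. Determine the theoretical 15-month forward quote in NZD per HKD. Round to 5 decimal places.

T = 15/12 years.
Growth of 1 NZD over T: 1 + 0.0879×15/12 = 1.109875.
HKD growth factor: 1 + 0.0941×15/12 = 1.117625.
CIP: F = S · (grow NZD)/(grow HKD) = 0.18847 × 1.109875/1.117625 = 0.1871631 NZD per HKD.

0.18716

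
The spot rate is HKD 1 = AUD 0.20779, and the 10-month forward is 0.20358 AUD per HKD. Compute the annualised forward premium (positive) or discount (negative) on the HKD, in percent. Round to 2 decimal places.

-2.43%

T = 10/12 years.
Period premium: (0.20358 − 0.20779)/0.20779 = -0.0202608.
Per annum: -0.0202608 / (10/12) = -0.024313 = -2.43%.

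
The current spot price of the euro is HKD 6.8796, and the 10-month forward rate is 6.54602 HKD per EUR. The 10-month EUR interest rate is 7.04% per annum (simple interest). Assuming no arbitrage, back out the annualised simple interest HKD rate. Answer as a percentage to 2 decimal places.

0.88%

T = 10/12 years.
By CIP, F/S equals the HKD-to-EUR growth ratio: 6.54602/6.8796 = 0.9515117.
The EUR side grows by 1 + 0.0704×10/12 = 1.0586667.
Hence g_HKD = 1.0073338.
r = (1.0073338 − 1)/(10/12) = 0.008801 → 0.88%.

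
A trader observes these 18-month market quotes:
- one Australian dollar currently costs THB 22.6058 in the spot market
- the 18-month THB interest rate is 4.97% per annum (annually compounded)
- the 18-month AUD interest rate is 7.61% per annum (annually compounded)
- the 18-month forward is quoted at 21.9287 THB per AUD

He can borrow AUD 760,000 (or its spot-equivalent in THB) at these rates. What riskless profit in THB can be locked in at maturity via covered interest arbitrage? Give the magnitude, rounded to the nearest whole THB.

T = 18/12 years.
Keep in AUD, deliver into the forward: 760,000·1.1162949167·21.9287 = THB 18,603,961.22.
Swap to THB now, deposit: 760,000·22.6058·1.0754687506 = THB 18,476,991.93.
The quoted forward overvalues AUD, so borrow THB, buy AUD at spot, deposit the AUD at 7.61%, and sell the proceeds forward at 21.9287.
Profit = 18,603,961.22 − 18,476,991.93 = THB 126,969.

THB 126,969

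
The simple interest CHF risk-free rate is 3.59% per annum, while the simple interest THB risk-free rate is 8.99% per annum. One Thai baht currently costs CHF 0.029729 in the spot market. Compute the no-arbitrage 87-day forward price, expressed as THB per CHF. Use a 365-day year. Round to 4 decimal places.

T = 87/365 years.
Growth of 1 CHF over T: 1 + 0.0359×87/365 = 1.00855699.
THB growth factor: 1 + 0.0899×87/365 = 1.02142822.
CIP: F = S · (grow CHF)/(grow THB) = 0.029729 × 1.00855699/1.02142822 = 0.029354379 CHF per THB.
Invert for THB per CHF: 1 / 0.029354379 = 34.0665.

34.0665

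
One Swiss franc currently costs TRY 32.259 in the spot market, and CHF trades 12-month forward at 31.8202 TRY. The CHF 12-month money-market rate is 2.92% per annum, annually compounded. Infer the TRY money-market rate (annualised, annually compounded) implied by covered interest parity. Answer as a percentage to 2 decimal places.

1.52%

T = 1 year.
CIP gives F = S · g_TRY/g_CHF, so g_TRY/g_CHF = 31.8202/32.259 = 0.9863976.
The CHF side grows by (1 + 0.0292)^1 = 1.029200.
Hence g_TRY = 1.0152004.
Annualise: 1.0152004^(1/1) − 1 = 0.015200 = 1.52%.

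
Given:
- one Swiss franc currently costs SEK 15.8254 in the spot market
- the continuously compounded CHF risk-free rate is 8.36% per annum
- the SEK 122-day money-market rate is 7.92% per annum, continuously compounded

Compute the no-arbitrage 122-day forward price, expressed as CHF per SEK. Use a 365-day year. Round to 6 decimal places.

T = 122/365 years.
SEK growth factor: e^(0.0792×122/365) = 1.0268258.
CHF growth factor: e^(0.0836×122/365) = 1.0283371.
Forward (SEK per CHF) = 15.8254 × 1.0268258 / 1.0283371 = 15.80214.
Quoted the other way: 1/15.80214 = 0.063283 CHF per SEK.

0.063283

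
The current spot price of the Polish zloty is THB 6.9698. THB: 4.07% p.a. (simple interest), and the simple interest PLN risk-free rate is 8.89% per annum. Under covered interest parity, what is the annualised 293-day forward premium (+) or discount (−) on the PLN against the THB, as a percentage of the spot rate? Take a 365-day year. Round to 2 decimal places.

T = 293/365 years.
F = S · g_THB/g_PLN = 6.9698 × 1.0326715/1.0713636 = 6.7180870.
Annualised premium = (F − S)/S × (1/T) = (6.7180870 − 6.9698)/6.9698 ÷ (293/365) = -4.50%.

-4.50%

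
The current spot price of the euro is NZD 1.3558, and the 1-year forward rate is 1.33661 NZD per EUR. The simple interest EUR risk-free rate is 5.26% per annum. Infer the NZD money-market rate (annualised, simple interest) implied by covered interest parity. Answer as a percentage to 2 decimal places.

T = 1 year.
CIP gives F = S · g_NZD/g_EUR, so g_NZD/g_EUR = 1.33661/1.3558 = 0.9858460.
EUR growth factor: 1 + 0.0526×1 = 1.052600.
Hence g_NZD = 1.0377015.
r = (1.0377015 − 1)/1 = 0.037702 → 3.77%.

3.77%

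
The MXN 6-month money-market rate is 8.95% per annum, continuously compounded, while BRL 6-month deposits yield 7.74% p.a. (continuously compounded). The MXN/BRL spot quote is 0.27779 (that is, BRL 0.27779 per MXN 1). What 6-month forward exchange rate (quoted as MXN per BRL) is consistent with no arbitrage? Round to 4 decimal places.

3.6217

T = 6/12 years.
BRL accumulates by e^(0.0774×6/12) = 1.0394586.
MXN growth factor: e^(0.0895×6/12) = 1.0457664.
CIP: F = S · (grow BRL)/(grow MXN) = 0.27779 × 1.0394586/1.0457664 = 0.2761144 BRL per MXN.
Quoted the other way: 1/0.2761144 = 3.6217 MXN per BRL.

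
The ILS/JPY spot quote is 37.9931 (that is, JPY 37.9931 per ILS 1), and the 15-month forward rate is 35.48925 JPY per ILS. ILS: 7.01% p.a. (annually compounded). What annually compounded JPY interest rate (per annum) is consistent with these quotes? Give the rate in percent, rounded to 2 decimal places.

T = 15/12 years.
By CIP, F/S equals the JPY-to-ILS growth ratio: 35.48925/37.9931 = 0.9340972.
ILS growth factor: (1 + 0.0701)^(15/12) = 1.0883798.
So the JPY growth factor = 1.0166525.
r = 1.0166525^(12/15) − 1 = 0.013300 → 1.33%.

1.33%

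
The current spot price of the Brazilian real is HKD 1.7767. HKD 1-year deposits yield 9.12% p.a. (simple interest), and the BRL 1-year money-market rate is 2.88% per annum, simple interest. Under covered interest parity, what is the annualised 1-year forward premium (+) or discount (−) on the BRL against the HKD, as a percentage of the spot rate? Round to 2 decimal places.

T = 1 year.
F = S · g_HKD/g_BRL = 1.7767 × 1.091200/1.028800 = 1.8844625.
Annualised premium = (F − S)/S × (1/T) = (1.8844625 − 1.7767)/1.7767 ÷ 1 = 6.07%.

+6.07%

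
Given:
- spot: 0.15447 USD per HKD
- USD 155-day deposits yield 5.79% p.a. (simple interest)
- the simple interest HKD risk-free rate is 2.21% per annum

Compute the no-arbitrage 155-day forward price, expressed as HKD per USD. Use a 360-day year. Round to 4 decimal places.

6.3764

T = 155/360 years.
USD growth factor: 1 + 0.0579×155/360 = 1.0249292.
Growth of 1 HKD over T: 1 + 0.0221×155/360 = 1.0095153.
Forward (USD per HKD) = 0.15447 × 1.0249292 / 1.0095153 = 0.1568285.
Invert for HKD per USD: 1 / 0.1568285 = 6.3764.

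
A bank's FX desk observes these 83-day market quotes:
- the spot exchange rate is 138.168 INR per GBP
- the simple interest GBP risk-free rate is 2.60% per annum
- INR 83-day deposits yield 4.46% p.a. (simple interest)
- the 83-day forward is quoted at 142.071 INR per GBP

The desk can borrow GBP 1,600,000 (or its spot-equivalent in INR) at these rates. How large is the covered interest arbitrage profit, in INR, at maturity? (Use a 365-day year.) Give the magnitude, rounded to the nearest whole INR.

INR 5,346,691

T = 83/365 years.
Route A — deposit GBP, sell forward: 1,600,000 × 1.00591232877 × 142.071 = INR 228,657,552.74.
Route B — convert at spot, deposit INR: 1,600,000 × 138.168 × 1.01014191781 = INR 223,310,861.60.
The quoted forward overvalues GBP, so borrow INR, buy GBP at spot, deposit the GBP at 2.60%, and sell the proceeds forward at 142.071.
The gap between the two covered legs is INR 5,346,691.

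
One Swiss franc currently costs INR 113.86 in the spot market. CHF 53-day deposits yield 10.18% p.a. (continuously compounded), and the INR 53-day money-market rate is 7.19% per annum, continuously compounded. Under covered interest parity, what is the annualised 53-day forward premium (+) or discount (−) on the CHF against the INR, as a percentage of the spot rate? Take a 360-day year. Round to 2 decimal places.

T = 53/360 years.
F = S · g_INR/g_CHF = 113.86 × 1.0106415/1.0151001 = 113.35990.
Annualised premium = (F − S)/S × (1/T) = (113.35990 − 113.86)/113.86 ÷ (53/360) = -2.98%.

-2.98%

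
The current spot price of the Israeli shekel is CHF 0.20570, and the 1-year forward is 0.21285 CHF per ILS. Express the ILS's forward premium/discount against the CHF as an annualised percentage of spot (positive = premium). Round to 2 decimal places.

+3.48%

T = 1 year.
Period premium: (0.21285 − 0.2057)/0.2057 = 0.0347594.
×(1/T) gives 3.48% p.a.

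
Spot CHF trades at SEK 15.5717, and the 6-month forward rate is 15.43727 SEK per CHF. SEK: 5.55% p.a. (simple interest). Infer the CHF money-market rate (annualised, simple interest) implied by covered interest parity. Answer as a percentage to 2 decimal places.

7.34%

T = 6/12 years.
CIP gives F = S · g_SEK/g_CHF, so g_SEK/g_CHF = 15.43727/15.5717 = 0.9913670.
SEK growth factor: 1 + 0.0555×6/12 = 1.027750.
That pins the CHF growth at 1.0366998.
r = (1.0366998 − 1)/(6/12) = 0.073400 → 7.34%.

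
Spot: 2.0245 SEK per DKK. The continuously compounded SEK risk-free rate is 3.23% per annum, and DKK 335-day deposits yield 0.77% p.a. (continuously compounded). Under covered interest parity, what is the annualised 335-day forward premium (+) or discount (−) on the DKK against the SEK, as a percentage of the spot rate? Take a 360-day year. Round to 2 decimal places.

T = 335/360 years.
No-arbitrage forward: 2.0245 × 1.0305132 / 1.007191 = 2.0713787 SEK/DKK.
(F − S)/S ÷ T = (2.0713787 − 2.0245)/2.0245/(335/360) = 0.024884 → 2.49%.

+2.49%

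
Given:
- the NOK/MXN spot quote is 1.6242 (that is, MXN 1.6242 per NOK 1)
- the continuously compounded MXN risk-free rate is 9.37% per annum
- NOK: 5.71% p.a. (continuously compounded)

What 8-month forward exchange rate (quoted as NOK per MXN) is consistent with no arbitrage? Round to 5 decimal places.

0.60085

T = 8/12 years.
MXN growth factor: e^(0.0937×8/12) = 1.064459.
NOK accumulates by e^(0.0571×8/12) = 1.0388005.
So F = 1.6242 × 1.064459 / 1.0388005 = 1.664318 (MXN/NOK).
Invert for NOK per MXN: 1 / 1.664318 = 0.60085.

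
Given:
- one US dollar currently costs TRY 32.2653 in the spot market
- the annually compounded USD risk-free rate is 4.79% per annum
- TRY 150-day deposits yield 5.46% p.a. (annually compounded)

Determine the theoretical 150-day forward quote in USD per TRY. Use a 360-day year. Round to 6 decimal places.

0.030911

T = 150/360 years.
Growth of 1 TRY over T: (1 + 0.0546)^(150/360) = 1.0223978.
USD growth factor: (1 + 0.0479)^(150/360) = 1.0196863.
So F = 32.2653 × 1.0223978 / 1.0196863 = 32.35110 (TRY/USD).
Invert for USD per TRY: 1 / 32.35110 = 0.030911.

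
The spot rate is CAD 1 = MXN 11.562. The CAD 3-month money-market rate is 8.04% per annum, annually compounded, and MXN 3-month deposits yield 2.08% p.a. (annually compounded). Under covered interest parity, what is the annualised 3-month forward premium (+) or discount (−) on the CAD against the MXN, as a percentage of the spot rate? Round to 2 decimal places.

-5.63%

T = 3/12 years.
CIP forward (MXN per CAD) = 11.562 × 1.0051599/1.0195209 = 11.399137.
(F − S)/S ÷ T = (11.399137 − 11.562)/11.562/(3/12) = -0.056344 → -5.63%.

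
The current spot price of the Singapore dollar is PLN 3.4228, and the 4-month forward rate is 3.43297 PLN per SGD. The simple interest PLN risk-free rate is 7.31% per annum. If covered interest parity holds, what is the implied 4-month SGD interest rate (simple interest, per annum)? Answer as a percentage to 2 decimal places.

T = 4/12 years.
By CIP, F/S equals the PLN-to-SGD growth ratio: 3.43297/3.4228 = 1.0029713.
PLN growth factor: 1 + 0.0731×4/12 = 1.0243667.
Hence g_SGD = 1.021332.
(1.021332 − 1)/T = 0.063996, i.e. 6.40%.

6.40%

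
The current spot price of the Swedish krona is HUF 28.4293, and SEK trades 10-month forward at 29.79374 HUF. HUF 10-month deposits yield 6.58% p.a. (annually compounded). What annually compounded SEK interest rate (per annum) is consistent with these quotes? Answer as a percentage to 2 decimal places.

0.75%

T = 10/12 years.
By CIP, F/S equals the HUF-to-SEK growth ratio: 29.79374/28.4293 = 1.0479941.
The HUF side grows by (1 + 0.0658)^(10/12) = 1.0545401.
So the SEK growth factor = 1.0062462.
Annualise: 1.0062462^(12/10) − 1 = 0.007500 = 0.75%.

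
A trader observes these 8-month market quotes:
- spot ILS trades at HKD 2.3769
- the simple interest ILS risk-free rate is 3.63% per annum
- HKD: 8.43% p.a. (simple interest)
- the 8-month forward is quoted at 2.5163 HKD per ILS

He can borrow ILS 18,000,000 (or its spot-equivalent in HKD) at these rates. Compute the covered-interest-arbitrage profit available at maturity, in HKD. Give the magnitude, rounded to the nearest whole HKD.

HKD 1,200,828

T = 8/12 years.
Route A — deposit ILS, sell forward: 18,000,000 × 1.024200 × 2.5163 = HKD 46,389,500.28.
Route B — convert at spot, deposit HKD: 18,000,000 × 2.3769 × 1.056200 = HKD 45,188,672.04.
The quoted forward overvalues ILS, so borrow HKD, buy ILS at spot, deposit the ILS at 3.63%, and sell the proceeds forward at 2.5163.
Profit = 46,389,500.28 − 45,188,672.04 = HKD 1,200,828.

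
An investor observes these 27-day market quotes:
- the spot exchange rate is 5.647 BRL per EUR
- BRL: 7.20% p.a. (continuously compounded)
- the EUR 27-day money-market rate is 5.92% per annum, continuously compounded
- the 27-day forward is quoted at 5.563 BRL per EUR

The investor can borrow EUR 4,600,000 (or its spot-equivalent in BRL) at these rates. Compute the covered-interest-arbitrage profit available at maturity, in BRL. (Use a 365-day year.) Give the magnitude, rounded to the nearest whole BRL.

T = 27/365 years.
Keep in EUR, deliver into the forward: 4,600,000·1.0043887807·5.563 = BRL 25,702,108.02.
Swap to BRL now, deposit: 4,600,000·5.647·1.0053402359 = BRL 26,114,919.04.
The quoted forward undervalues EUR, so borrow EUR, convert to BRL at spot, deposit the BRL at 7.20%, and buy EUR forward at 5.563 to cover the loan.
Arbitrage profit = |25,702,108.02 − 26,114,919.04| = BRL 412,811.

BRL 412,811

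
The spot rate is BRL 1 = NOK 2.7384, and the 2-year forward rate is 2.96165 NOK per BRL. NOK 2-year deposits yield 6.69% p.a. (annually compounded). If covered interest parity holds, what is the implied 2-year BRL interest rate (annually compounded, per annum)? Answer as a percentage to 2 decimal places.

T = 2 years.
CIP gives F = S · g_NOK/g_BRL, so g_NOK/g_BRL = 2.96165/2.7384 = 1.0815257.
NOK growth factor: (1 + 0.0669)^2 = 1.1382756.
Hence g_BRL = 1.0524721.
Annualise: 1.0524721^(1/2) − 1 = 0.025901 = 2.59%.

2.59%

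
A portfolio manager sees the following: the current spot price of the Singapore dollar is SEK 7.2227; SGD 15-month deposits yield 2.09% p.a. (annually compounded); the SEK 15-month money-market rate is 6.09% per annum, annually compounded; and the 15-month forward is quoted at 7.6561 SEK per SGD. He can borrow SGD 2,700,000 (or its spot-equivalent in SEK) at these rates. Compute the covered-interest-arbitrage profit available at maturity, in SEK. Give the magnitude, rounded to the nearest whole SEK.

T = 15/12 years.
Invest the SGD and cover forward: 2,700,000 × 1.0261928982 × 7.6561 = SEK 21,212,915.71.
Convert at spot and invest in SEK: 2,700,000 × 7.2227 × 1.0766959061 = SEK 20,996,959.11.
The quoted forward overvalues SGD, so borrow SEK, buy SGD at spot, deposit the SGD at 2.09%, and sell the proceeds forward at 7.6561.
The gap between the two covered legs is SEK 215,957.

SEK 215,957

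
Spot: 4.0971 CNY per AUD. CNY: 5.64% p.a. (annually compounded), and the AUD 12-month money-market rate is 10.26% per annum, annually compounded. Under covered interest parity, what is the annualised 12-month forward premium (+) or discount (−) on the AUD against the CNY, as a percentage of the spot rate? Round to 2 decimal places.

T = 1 year.
F = S · g_CNY/g_AUD = 4.0971 × 1.056400/1.102600 = 3.9254276.
(F − S)/S ÷ T = (3.9254276 − 4.0971)/4.0971/1 = -0.041901 → -4.19%.

-4.19%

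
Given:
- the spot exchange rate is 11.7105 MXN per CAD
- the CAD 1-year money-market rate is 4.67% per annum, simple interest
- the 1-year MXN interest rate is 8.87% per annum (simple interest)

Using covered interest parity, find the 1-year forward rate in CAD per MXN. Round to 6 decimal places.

T = 1 year.
Growth of 1 MXN over T: 1 + 0.0887×1 = 1.088700.
Growth of 1 CAD over T: 1 + 0.0467×1 = 1.046700.
So F = 11.7105 × 1.088700 / 1.046700 = 12.18040 (MXN/CAD).
Quoted the other way: 1/12.18040 = 0.082099 CAD per MXN.

0.082099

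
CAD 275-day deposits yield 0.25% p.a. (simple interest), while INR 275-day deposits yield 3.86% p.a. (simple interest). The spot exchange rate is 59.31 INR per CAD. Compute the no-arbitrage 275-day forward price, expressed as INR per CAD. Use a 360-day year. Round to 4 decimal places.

T = 275/360 years.
INR accumulates by 1 + 0.0386×275/360 = 1.02948611.
CAD growth factor: 1 + 0.0025×275/360 = 1.00190972.
CIP: F = S · (grow INR)/(grow CAD) = 59.31 × 1.02948611/1.00190972 = 60.942438 INR per CAD.

60.9424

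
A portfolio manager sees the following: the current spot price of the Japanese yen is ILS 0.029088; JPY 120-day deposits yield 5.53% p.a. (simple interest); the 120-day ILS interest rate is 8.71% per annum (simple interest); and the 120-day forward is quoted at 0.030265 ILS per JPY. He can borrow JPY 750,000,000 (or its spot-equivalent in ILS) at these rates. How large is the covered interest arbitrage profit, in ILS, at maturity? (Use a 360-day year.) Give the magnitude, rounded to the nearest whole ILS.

ILS 667,772

T = 120/360 years.
Route A — deposit JPY, sell forward: 750,000,000 × 1.0184333333 × 0.030265 = ILS 23,117,163.62.
Route B — convert at spot, deposit ILS: 750,000,000 × 0.029088 × 1.0290333333 = ILS 22,449,391.20.
The quoted forward overvalues JPY, so borrow ILS, buy JPY at spot, deposit the JPY at 5.53%, and sell the proceeds forward at 0.030265.
Profit = 23,117,163.62 − 22,449,391.20 = ILS 667,772.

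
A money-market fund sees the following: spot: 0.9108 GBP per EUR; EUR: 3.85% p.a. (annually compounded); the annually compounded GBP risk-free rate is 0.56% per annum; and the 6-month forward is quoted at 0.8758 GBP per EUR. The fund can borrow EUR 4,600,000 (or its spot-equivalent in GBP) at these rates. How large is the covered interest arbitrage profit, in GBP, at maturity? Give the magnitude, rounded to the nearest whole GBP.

GBP 95,895

T = 6/12 years.
Keep in EUR, deliver into the forward: 4,600,000·1.019068202·0.8758 = GBP 4,105,499.68.
Swap to GBP now, deposit: 4,600,000·0.9108·1.002796091 = GBP 4,201,394.73.
The quoted forward undervalues EUR, so borrow EUR, convert to GBP at spot, deposit the GBP at 0.56%, and buy EUR forward at 0.8758 to cover the loan.
Profit = 4,201,394.73 − 4,105,499.68 = GBP 95,895.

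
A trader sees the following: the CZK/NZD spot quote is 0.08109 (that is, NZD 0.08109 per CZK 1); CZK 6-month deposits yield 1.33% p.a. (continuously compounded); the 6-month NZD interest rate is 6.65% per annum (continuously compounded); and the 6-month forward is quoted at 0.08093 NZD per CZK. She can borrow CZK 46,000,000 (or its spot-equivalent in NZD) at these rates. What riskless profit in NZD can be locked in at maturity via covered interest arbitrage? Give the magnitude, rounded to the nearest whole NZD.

T = 6/12 years.
Invest the CZK and cover forward: 46,000,000 × 1.00667216 × 0.08093 = NZD 3,747,618.98.
Convert at spot and invest in NZD: 46,000,000 × 0.08109 × 1.033808959 = NZD 3,856,252.15.
The quoted forward undervalues CZK, so borrow CZK, convert to NZD at spot, deposit the NZD at 6.65%, and buy CZK forward at 0.08093 to cover the loan.
Arbitrage profit = |3,747,618.98 − 3,856,252.15| = NZD 108,633.

NZD 108,633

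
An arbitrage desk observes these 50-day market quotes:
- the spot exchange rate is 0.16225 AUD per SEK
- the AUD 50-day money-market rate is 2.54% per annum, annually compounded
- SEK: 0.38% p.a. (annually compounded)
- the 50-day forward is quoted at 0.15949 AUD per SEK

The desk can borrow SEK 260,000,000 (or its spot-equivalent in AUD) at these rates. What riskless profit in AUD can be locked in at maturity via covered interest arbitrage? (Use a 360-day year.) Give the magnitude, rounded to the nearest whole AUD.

T = 50/360 years.
Keep in SEK, deliver into the forward: 260,000,000·1.0005269163·0.15949 = AUD 41,489,249.85.
Swap to AUD now, deposit: 260,000,000·0.16225·1.0034897947 = AUD 42,332,216.99.
The quoted forward undervalues SEK, so borrow SEK, convert to AUD at spot, deposit the AUD at 2.54%, and buy SEK forward at 0.15949 to cover the loan.
The gap between the two covered legs is AUD 842,967.

AUD 842,967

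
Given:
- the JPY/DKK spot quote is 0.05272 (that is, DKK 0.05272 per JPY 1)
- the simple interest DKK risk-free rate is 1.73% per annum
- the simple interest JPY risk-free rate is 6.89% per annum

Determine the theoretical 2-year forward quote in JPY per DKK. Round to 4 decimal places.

T = 2 years.
DKK growth factor: 1 + 0.0173×2 = 1.034600.
Growth of 1 JPY over T: 1 + 0.0689×2 = 1.137800.
Forward (DKK per JPY) = 0.05272 × 1.034600 / 1.137800 = 0.047938225.
Invert for JPY per DKK: 1 / 0.047938225 = 20.8602.

20.8602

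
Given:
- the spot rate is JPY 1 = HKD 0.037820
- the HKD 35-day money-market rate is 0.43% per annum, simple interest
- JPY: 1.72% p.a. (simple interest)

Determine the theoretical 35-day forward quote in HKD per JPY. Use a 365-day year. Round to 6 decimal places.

T = 35/365 years.
HKD growth factor: 1 + 0.0043×35/365 = 1.0004123.
Growth of 1 JPY over T: 1 + 0.0172×35/365 = 1.0016493.
Forward (HKD per JPY) = 0.03782 × 1.0004123 / 1.0016493 = 0.03777329.

0.037773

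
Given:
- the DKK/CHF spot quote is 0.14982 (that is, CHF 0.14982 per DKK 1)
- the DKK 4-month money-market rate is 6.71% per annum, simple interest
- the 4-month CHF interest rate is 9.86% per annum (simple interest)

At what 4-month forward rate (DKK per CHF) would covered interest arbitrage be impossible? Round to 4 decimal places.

T = 4/12 years.
CHF growth factor: 1 + 0.0986×4/12 = 1.0328667.
DKK accumulates by 1 + 0.0671×4/12 = 1.0223667.
So F = 0.14982 × 1.0328667 / 1.0223667 = 0.1513587 (CHF/DKK).
Invert for DKK per CHF: 1 / 0.1513587 = 6.6068.

6.6068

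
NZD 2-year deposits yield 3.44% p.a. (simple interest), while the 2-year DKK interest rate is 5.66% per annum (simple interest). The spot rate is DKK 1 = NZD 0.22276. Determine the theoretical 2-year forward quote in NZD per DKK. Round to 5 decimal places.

T = 2 years.
NZD growth factor: 1 + 0.0344×2 = 1.068800.
DKK accumulates by 1 + 0.0566×2 = 1.113200.
So F = 0.22276 × 1.068800 / 1.113200 = 0.2138752 (NZD/DKK).

0.21388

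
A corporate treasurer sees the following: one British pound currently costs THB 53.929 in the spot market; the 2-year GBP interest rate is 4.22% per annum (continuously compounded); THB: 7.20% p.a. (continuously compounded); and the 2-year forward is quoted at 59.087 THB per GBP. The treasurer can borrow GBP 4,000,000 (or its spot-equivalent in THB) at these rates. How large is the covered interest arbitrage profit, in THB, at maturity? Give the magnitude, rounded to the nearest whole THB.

T = 2 years.
Route A — deposit GBP, sell forward: 4,000,000 × 1.08806403239 × 59.087 = THB 257,161,757.93.
Route B — convert at spot, deposit THB: 4,000,000 × 53.929 × 1.15488410852 = THB 249,126,980.35.
The quoted forward overvalues GBP, so borrow THB, buy GBP at spot, deposit the GBP at 4.22%, and sell the proceeds forward at 59.087.
The gap between the two covered legs is THB 8,034,778.

THB 8,034,778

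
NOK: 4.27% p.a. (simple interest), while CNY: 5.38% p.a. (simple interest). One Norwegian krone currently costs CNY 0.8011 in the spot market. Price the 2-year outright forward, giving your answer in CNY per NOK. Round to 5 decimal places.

0.81749

T = 2 years.
CNY accumulates by 1 + 0.0538×2 = 1.107600.
NOK accumulates by 1 + 0.0427×2 = 1.085400.
Forward (CNY per NOK) = 0.8011 × 1.107600 / 1.085400 = 0.8174851.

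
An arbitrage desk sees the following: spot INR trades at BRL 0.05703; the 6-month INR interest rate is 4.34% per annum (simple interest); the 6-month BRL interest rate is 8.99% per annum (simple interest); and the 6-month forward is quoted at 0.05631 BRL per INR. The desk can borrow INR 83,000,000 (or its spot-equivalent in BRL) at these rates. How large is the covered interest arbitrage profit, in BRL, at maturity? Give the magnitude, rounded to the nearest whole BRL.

T = 6/12 years.
Route A — deposit INR, sell forward: 83,000,000 × 1.021700 × 0.05631 = BRL 4,775,149.94.
Route B — convert at spot, deposit BRL: 83,000,000 × 0.05703 × 1.044950 = BRL 4,946,260.38.
The quoted forward undervalues INR, so borrow INR, convert to BRL at spot, deposit the BRL at 8.99%, and buy INR forward at 0.05631 to cover the loan.
The gap between the two covered legs is BRL 171,110.

BRL 171,110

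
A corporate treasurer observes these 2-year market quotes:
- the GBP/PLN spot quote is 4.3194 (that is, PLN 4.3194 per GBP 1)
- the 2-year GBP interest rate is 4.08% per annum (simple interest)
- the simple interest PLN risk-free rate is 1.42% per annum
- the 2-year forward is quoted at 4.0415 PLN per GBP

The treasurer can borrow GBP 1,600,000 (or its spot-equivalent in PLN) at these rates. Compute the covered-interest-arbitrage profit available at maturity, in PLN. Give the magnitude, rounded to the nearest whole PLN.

PLN 113,255

T = 2 years.
Keep in GBP, deliver into the forward: 1,600,000·1.081600·4.0415 = PLN 6,994,058.24.
Swap to PLN now, deposit: 1,600,000·4.3194·1.028400 = PLN 7,107,313.54.
The quoted forward undervalues GBP, so borrow GBP, convert to PLN at spot, deposit the PLN at 1.42%, and buy GBP forward at 4.0415 to cover the loan.
Arbitrage profit = |6,994,058.24 − 7,107,313.54| = PLN 113,255.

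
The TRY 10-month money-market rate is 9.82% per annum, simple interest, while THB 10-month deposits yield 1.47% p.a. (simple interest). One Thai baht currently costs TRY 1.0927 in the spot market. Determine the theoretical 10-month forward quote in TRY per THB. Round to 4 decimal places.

1.1678

T = 10/12 years.
TRY growth factor: 1 + 0.0982×10/12 = 1.0818333.
THB accumulates by 1 + 0.0147×10/12 = 1.012250.
Forward (TRY per THB) = 1.0927 × 1.0818333 / 1.012250 = 1.167814.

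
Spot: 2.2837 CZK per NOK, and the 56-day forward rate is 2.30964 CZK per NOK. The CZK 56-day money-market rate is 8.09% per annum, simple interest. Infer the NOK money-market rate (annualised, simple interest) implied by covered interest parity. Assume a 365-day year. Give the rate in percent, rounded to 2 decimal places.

0.68%

T = 56/365 years.
By CIP, F/S equals the CZK-to-NOK growth ratio: 2.30964/2.2837 = 1.0113588.
The CZK side grows by 1 + 0.0809×56/365 = 1.0124121.
Hence g_NOK = 1.0010415.
r = (1.0010415 − 1)/(56/365) = 0.006788 → 0.68%.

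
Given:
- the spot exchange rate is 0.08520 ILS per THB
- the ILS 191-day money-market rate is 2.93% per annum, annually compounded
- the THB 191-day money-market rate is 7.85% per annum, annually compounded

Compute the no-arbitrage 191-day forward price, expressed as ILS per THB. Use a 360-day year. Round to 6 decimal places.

0.083115

T = 191/360 years.
ILS accumulates by (1 + 0.0293)^(191/360) = 1.0154399.
THB growth factor: (1 + 0.0785)^(191/360) = 1.0409094.
CIP: F = S · (grow ILS)/(grow THB) = 0.0852 × 1.0154399/1.0409094 = 0.08311528 ILS per THB.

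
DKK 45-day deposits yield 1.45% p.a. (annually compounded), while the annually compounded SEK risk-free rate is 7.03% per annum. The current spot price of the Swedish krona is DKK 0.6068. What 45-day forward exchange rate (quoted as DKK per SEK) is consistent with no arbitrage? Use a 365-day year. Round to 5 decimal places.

T = 45/365 years.
DKK accumulates by (1 + 0.0145)^(45/365) = 1.0017764.
SEK growth factor: (1 + 0.0703)^(45/365) = 1.0084112.
CIP: F = S · (grow DKK)/(grow SEK) = 0.6068 × 1.0017764/1.0084112 = 0.6028076 DKK per SEK.

0.60281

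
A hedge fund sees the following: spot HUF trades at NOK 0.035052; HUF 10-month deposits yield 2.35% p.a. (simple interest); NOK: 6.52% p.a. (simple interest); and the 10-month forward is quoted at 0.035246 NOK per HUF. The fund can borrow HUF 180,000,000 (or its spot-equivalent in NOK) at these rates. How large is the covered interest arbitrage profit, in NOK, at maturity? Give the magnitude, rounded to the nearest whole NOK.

NOK 183,646

T = 10/12 years.
Keep in HUF, deliver into the forward: 180,000,000·1.019583333·0.035246 = NOK 6,468,522.15.
Swap to NOK now, deposit: 180,000,000·0.035052·1.054333333 = NOK 6,652,168.56.
The quoted forward undervalues HUF, so borrow HUF, convert to NOK at spot, deposit the NOK at 6.52%, and buy HUF forward at 0.035246 to cover the loan.
The gap between the two covered legs is NOK 183,646.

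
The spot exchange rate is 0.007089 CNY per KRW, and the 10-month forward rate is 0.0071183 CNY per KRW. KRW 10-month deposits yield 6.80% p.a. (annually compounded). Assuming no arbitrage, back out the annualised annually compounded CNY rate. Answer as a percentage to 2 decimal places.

T = 10/12 years.
By CIP, F/S equals the CNY-to-KRW growth ratio: 0.0071183/0.007089 = 1.0041332.
KRW growth factor: (1 + 0.0680)^(10/12) = 1.0563537.
That pins the CNY growth at 1.0607198.
r = 1.0607198^(12/10) − 1 = 0.073299 → 7.33%.

7.33%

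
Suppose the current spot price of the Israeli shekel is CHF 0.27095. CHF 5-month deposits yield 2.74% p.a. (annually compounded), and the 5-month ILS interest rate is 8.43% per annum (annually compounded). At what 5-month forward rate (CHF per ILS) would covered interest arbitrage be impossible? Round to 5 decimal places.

0.26493

T = 5/12 years.
CHF growth factor: (1 + 0.0274)^(5/12) = 1.0113267.
Growth of 1 ILS over T: (1 + 0.0843)^(5/12) = 1.0342978.
So F = 0.27095 × 1.0113267 / 1.0342978 = 0.2649324 (CHF/ILS).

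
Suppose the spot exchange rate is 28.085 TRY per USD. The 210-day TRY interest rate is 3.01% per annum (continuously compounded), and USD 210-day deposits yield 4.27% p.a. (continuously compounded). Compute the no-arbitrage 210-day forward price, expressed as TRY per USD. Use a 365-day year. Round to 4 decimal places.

27.8821

T = 210/365 years.
TRY growth factor: e^(0.0301×210/365) = 1.01746863.
USD growth factor: e^(0.0427×210/365) = 1.02487138.
So F = 28.085 × 1.01746863 / 1.02487138 = 27.882139 (TRY/USD).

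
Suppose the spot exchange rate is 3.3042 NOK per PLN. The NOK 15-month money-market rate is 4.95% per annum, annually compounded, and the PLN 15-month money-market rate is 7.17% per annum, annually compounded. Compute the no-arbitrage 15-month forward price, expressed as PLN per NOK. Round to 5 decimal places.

T = 15/12 years.
NOK accumulates by (1 + 0.0495)^(15/12) = 1.0622532.
PLN accumulates by (1 + 0.0717)^(15/12) = 1.0904143.
CIP: F = S · (grow NOK)/(grow PLN) = 3.3042 × 1.0622532/1.0904143 = 3.218866 NOK per PLN.
Quoted the other way: 1/3.218866 = 0.31067 PLN per NOK.

0.31067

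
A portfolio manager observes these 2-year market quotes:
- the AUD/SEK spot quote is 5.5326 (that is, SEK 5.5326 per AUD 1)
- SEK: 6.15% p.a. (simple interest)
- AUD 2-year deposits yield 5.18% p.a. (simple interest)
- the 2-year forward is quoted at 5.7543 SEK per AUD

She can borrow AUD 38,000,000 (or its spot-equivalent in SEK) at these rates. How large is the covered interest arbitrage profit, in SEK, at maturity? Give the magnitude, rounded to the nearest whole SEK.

T = 2 years.
Route A — deposit AUD, sell forward: 38,000,000 × 1.103600 × 5.7543 = SEK 241,316,928.24.
Route B — convert at spot, deposit SEK: 38,000,000 × 5.5326 × 1.123000 = SEK 236,098,172.40.
The quoted forward overvalues AUD, so borrow SEK, buy AUD at spot, deposit the AUD at 5.18%, and sell the proceeds forward at 5.7543.
Arbitrage profit = |241,316,928.24 − 236,098,172.40| = SEK 5,218,756.

SEK 5,218,756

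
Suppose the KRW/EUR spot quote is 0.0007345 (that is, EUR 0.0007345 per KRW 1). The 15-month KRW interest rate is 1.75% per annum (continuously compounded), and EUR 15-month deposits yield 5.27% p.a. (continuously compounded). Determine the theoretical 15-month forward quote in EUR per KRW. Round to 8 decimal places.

T = 15/12 years.
Growth of 1 EUR over T: e^(0.0527×15/12) = 1.0680932.
KRW growth factor: e^(0.0175×15/12) = 1.022116.
So F = 0.0007345 × 1.0680932 / 1.022116 = 0.0007675396 (EUR/KRW).

0.00076754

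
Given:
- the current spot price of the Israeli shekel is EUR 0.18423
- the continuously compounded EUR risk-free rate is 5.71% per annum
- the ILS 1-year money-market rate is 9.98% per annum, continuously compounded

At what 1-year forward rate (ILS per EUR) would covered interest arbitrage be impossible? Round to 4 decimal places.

5.6648

T = 1 year.
EUR growth factor: e^(0.0571×1) = 1.0587617.
ILS growth factor: e^(0.0998×1) = 1.1049499.
So F = 0.18423 × 1.0587617 / 1.1049499 = 0.1765290 (EUR/ILS).
Invert for ILS per EUR: 1 / 0.1765290 = 5.6648.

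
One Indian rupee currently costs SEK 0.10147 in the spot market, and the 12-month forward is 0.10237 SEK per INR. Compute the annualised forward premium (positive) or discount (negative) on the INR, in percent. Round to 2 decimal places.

+0.89%

T = 1 year.
(F − S)/S = (0.10237 − 0.10147)/0.10147 = 0.0088696.
Per annum: 0.0088696 / 1 = 0.008870 = 0.89%.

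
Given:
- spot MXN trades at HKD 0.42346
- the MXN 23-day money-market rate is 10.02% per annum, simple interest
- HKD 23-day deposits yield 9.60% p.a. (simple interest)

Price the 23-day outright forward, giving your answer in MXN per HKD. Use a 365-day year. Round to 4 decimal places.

T = 23/365 years.
HKD growth factor: 1 + 0.0960×23/365 = 1.0060493.
MXN accumulates by 1 + 0.1002×23/365 = 1.006314.
CIP: F = S · (grow HKD)/(grow MXN) = 0.42346 × 1.0060493/1.006314 = 0.4233486 HKD per MXN.
Quoted the other way: 1/0.4233486 = 2.3621 MXN per HKD.

2.3621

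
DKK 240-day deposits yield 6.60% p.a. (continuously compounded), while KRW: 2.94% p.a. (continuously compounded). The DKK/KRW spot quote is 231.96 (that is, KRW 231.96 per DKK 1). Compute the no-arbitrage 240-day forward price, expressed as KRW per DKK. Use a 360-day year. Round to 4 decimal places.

T = 240/360 years.
KRW accumulates by e^(0.0294×240/360) = 1.019793341.
DKK growth factor: e^(0.0660×240/360) = 1.044982355.
Forward (KRW per DKK) = 231.96 × 1.019793341 / 1.044982355 = 226.368668.

226.3687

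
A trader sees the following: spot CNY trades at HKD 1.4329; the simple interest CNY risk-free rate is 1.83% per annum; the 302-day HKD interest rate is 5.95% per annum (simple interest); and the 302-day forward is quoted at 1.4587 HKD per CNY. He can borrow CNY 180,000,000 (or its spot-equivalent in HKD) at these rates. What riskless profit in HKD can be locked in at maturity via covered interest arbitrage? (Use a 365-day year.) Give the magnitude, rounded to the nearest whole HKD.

T = 302/365 years.
Keep in CNY, deliver into the forward: 180,000,000·1.01514136986·1.4587 = HKD 266,541,608.92.
Swap to HKD now, deposit: 180,000,000·1.4329·1.04923013699 = HKD 270,619,535.39.
The quoted forward undervalues CNY, so borrow CNY, convert to HKD at spot, deposit the HKD at 5.95%, and buy CNY forward at 1.4587 to cover the loan.
Arbitrage profit = |266,541,608.92 − 270,619,535.39| = HKD 4,077,926.

HKD 4,077,926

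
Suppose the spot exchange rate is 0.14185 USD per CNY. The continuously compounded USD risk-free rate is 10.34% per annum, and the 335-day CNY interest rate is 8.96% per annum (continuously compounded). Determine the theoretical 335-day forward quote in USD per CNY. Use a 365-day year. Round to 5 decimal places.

T = 335/365 years.
USD accumulates by e^(0.1034×335/365) = 1.0995504.
CNY growth factor: e^(0.0896×335/365) = 1.0857116.
CIP: F = S · (grow USD)/(grow CNY) = 0.14185 × 1.0995504/1.0857116 = 0.1436581 USD per CNY.

0.14366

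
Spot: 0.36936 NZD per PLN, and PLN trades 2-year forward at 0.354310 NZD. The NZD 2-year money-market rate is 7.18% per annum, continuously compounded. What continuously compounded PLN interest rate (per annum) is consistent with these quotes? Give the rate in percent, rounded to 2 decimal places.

T = 2 years.
By CIP, F/S equals the NZD-to-PLN growth ratio: 0.35431/0.36936 = 0.9592538.
NZD growth factor: e^(0.0718×2) = 1.1544222.
That pins the PLN growth at 1.2034586.
r = ln(1.2034586)/2 = 0.092600 → 9.26%.

9.26%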